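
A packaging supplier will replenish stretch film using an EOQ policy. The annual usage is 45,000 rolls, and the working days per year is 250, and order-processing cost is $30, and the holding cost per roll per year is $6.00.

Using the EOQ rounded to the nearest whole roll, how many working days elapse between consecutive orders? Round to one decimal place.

2DS/H = 2·45,000·30/6 = 450,000.00
EOQ = √450,000.00 ≈ 670.82 → Q = 671 rolls
Days between orders = 250 / (D/Q) = 250 / 67.064 ≈ 3.728

3.7 days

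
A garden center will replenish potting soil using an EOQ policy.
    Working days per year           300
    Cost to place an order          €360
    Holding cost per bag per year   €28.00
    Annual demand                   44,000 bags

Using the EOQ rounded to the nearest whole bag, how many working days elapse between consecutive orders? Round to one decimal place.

7.3 days

Q* = √(2·D·S / H) = √(2·44,000·360 / 28) = √1,131,428.6 ≈ 1,063.69 → Q = 1,064 bags
Cycle time = (working days × Q)/D = (300 × 1,064) / 44,000 = 7.255 days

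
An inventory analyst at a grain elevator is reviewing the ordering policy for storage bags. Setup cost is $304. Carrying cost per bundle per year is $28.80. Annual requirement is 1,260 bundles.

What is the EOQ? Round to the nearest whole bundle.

EOQ = √(2DS/H) = √(2 × 1,260 × 304 / 28.8)
    = √(26,600.00) ≈ 163.10

163 bundles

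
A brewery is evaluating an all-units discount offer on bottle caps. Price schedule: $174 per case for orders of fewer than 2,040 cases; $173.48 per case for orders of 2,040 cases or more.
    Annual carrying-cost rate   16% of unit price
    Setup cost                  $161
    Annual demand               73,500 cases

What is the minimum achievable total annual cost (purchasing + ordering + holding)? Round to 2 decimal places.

$12,784,892.67

H₁ = 16%×$174 = $27.8400;  H₂ = 16%×$173.48 = $27.7568
EOQ₁ = √(2×73,500×161/27.8400) = 922.01  (< 2,040, feasible at tier 1)
EOQ₂ = √(2×73,500×161/27.7568) = 923.39  (< 2,040 → use Q = 2,040 at tier-2 price)
TC(tier 1 (EOQ₁), Q≈922.0) = $12,814,668.84
TC(tier 2, Q≈2,040.0) = $12,784,892.67
Minimum at tier 2: $12,784,892.67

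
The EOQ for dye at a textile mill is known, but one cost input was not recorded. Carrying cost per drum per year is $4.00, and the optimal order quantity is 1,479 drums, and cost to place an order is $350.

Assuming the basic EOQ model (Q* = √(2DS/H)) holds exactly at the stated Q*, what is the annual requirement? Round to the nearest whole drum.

12,500 drums per year

Since Q* = (2DS/H)^½, squaring gives Q*²·H = 2DS.
D = Q²H / (2S) = 1,479² × 4 / (2 × 350) = 12,499.66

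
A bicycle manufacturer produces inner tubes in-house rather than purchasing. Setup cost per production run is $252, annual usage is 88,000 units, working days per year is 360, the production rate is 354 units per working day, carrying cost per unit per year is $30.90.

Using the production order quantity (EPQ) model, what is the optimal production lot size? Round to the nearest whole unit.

2,154 units

d = 88,000/360 = 244.4444 units/day;  effective holding cost H(1 − d/p) = 30.9·(1 − 244.4444/354) = 9.56290
Q* = √(2DS / H_eff) = √(2·88,000·252 / 9.56290) ≈ 2,153.58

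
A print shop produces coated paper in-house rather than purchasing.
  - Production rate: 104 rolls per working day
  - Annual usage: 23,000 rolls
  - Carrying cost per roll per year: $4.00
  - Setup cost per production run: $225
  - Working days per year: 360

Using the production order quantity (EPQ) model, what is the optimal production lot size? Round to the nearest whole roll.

Daily demand d = 23,000/360 = 63.889; p = 104; 1 − d/p = 0.38568
EPQ = √(2DS / (H(1 − d/p)))
    = √(2 × 23,000 × 225 / (4 × 0.38568)) ≈ 2,590.15

2,590 rolls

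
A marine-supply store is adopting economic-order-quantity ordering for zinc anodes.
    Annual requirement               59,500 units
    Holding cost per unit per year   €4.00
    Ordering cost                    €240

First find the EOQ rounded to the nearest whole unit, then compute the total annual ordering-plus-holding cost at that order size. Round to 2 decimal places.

€10,688.31

EOQ = √(2DS/H) = √(2 × 59,500 × 240 / 4)
    = √(7,140,000.00) ≈ 2,672.08 → Q = 2,672 units
Orders/yr = 59,500/2,672 = 22.268; ordering cost = 22.268 × €240 = €5,344.31
Average inventory = 2,672/2 = 1336; holding cost = 1336 × €4 = €5,344.00
Total = €5,344.31 + €5,344.00 = €10,688.31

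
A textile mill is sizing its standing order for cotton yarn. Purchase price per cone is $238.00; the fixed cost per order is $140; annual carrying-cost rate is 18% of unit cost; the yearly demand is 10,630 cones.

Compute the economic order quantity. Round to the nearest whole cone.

264 cones

Holding cost per cone per year: H = 18% × $238 = $42.8400
2DS/H = 2·10,630·140/42.84 = 69,477.12
EOQ = √69,477.12 ≈ 263.59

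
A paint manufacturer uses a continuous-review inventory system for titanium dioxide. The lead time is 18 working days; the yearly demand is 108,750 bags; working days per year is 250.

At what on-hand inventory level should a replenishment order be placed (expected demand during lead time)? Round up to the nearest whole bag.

Daily demand d = 108,750 / 250 = 435.000 bags/day
Demand during lead time = 435.000 × 18 = 7,830.00
Reorder point = 7,830.00 → round up

7,830 bags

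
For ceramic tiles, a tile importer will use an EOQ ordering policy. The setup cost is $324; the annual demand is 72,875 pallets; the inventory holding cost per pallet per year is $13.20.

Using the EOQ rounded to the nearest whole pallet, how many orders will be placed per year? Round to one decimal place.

Q* = √(2·D·S / H) = √(2·72,875·324 / 13.2) = √3,577,500.0 ≈ 1,891.43 → Q = 1,891
Orders per year = D/Q = 72,875 / 1,891 = 38.538

38.5 orders per year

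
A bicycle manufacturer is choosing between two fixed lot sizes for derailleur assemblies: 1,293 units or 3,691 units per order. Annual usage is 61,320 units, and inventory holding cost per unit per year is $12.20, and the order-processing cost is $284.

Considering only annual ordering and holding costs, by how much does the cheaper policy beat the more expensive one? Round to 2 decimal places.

$5,877.42

TC(Q) = (D/Q)S + (Q/2)H
TC(1,293) = (61,320/1,293)×284 + (1,293/2)×12.2 = $21,355.88
TC(3,691) = (61,320/3,691)×284 + (3,691/2)×12.2 = $27,233.30
|ΔTC| = |$21,355.88 − $27,233.30| = $5,877.42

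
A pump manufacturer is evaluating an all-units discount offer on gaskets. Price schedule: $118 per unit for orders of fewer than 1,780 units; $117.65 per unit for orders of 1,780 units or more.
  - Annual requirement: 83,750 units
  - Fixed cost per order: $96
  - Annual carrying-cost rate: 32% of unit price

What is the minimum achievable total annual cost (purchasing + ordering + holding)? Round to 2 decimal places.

H₁ = 32%×$118 = $37.7600;  H₂ = 32%×$117.65 = $37.6480
EOQ₁ = √(2×83,750×96/37.7600) = 652.57  (< 1,780, feasible at tier 1)
EOQ₂ = √(2×83,750×96/37.6480) = 653.54  (< 1,780 → use Q = 1,780 at tier-2 price)
TC(tier 1 (EOQ₁), Q≈652.6) = $9,907,141.04
TC(tier 2, Q≈1,780.0) = $9,891,211.07
Minimum at tier 2: $9,891,211.07

$9,891,211.07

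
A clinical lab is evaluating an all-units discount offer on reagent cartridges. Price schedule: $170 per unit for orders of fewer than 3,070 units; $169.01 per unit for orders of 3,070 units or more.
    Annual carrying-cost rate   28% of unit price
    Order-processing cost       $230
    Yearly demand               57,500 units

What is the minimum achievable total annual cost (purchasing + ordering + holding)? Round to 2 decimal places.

$9,795,023.32

H₁ = 28%×$170 = $47.6000;  H₂ = 28%×$169.01 = $47.3228
EOQ₁ = √(2×57,500×230/47.6000) = 745.43  (< 3,070, feasible at tier 1)
EOQ₂ = √(2×57,500×230/47.3228) = 747.61  (< 3,070 → use Q = 3,070 at tier-2 price)
TC(tier 1 (EOQ₁), Q≈745.4) = $9,810,482.67
TC(tier 2, Q≈3,070.0) = $9,795,023.32
Minimum at tier 2: $9,795,023.32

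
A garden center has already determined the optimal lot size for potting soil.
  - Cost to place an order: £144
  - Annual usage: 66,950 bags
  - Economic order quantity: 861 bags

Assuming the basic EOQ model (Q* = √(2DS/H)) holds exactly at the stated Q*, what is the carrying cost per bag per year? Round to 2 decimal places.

£26.01

EOQ relation: Q² = 2DS/H, so rearrange for the unknown.
H = 2DS / Q² = 2 × 66,950 × 144 / 861² = 26.0098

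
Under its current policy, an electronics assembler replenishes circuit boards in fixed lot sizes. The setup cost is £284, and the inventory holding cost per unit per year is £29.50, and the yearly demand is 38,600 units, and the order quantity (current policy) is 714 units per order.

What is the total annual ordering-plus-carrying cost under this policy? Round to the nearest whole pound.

£25,885

Orders/yr = 38,600/714 = 54.062; ordering cost = 54.062 × £284 = £15,353.50
Average inventory = 714/2 = 357; holding cost = 357 × £29.5 = £10,531.50
Total = £15,353.50 + £10,531.50 = £25,885.00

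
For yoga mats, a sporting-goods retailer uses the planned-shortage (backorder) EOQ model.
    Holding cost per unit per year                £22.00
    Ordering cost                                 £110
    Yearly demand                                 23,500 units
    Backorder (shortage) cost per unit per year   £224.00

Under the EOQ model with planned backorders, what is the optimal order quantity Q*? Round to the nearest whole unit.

Q* = √(2DS/H) · √((H + b)/b)
   = √(2 × 23,500 × 110 / 22) · √((22 + 224) / 224)
   = 484.768 × 1.0480 ≈ 508.02

508 units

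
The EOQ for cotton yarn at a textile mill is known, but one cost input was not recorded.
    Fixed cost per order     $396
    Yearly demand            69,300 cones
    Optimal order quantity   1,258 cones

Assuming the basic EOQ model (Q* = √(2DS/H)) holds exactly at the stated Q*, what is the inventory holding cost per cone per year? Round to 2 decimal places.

$34.68

From Q* = √(2DS/H) ⇒ Q*² = 2DS/H.
H = 2DS / Q² = 2 × 69,300 × 396 / 1,258² = 34.6814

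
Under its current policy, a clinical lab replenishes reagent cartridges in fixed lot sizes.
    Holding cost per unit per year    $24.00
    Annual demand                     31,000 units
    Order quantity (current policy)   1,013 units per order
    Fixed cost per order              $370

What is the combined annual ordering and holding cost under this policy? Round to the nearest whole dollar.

$23,479

Ordering: D/Q × S = 31,000/1,013 × $370 = $11,322.80
Holding:  Q/2 × H = 1,013/2 × $24 = $12,156.00
Total = $11,322.80 + $12,156.00 = $23,478.80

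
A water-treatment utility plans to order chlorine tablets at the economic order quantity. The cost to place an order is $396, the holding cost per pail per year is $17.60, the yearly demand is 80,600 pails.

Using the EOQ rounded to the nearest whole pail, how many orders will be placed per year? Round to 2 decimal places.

Optimal lot size Q* = (2 × 80,600 × $396 / $17.6)^½ ≈ 1,904.47 → Q = 1,904
Orders per year = D/Q = 80,600 / 1,904 = 42.332

42.33 orders per year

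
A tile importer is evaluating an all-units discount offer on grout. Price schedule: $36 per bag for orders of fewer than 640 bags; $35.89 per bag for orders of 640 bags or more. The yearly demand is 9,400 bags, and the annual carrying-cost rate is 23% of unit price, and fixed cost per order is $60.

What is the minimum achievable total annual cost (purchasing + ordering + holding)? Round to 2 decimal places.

$340,888.75

H₁ = 23%×$36 = $8.2800;  H₂ = 23%×$35.89 = $8.2547
EOQ₁ = √(2×9,400×60/8.2800) = 369.10  (< 640, feasible at tier 1)
EOQ₂ = √(2×9,400×60/8.2547) = 369.66  (< 640 → use Q = 640 at tier-2 price)
TC(tier 1 (EOQ₁), Q≈369.1) = $341,456.12
TC(tier 2, Q≈640.0) = $340,888.75
Minimum at tier 2: $340,888.75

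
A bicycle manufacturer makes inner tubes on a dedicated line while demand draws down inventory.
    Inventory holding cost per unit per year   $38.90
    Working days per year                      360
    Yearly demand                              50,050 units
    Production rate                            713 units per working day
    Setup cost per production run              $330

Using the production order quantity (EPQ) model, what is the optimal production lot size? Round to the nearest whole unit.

1,027 units

Daily demand d = 50,050/360 = 139.028; p = 713; 1 − d/p = 0.80501
EPQ = √(2DS / (H(1 − d/p)))
    = √(2 × 50,050 × 330 / (38.9 × 0.80501)) ≈ 1,027.07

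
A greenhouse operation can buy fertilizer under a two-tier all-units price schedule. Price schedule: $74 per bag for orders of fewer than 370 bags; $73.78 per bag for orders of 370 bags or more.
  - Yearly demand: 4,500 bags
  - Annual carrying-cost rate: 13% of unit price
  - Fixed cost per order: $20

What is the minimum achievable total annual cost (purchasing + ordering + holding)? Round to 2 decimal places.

H₁ = 13%×$74 = $9.6200;  H₂ = 13%×$73.78 = $9.5914
EOQ₁ = √(2×4,500×20/9.6200) = 136.79  (< 370, feasible at tier 1)
EOQ₂ = √(2×4,500×20/9.5914) = 136.99  (< 370 → use Q = 370 at tier-2 price)
TC(tier 1 (EOQ₁), Q≈136.8) = $334,315.90
TC(tier 2, Q≈370.0) = $334,027.65
Minimum at tier 2: $334,027.65

$334,027.65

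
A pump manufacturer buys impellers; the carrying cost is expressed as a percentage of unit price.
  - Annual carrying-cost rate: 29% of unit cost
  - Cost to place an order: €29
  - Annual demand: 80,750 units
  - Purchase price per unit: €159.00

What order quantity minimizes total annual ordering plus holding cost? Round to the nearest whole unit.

319 units

Holding cost per unit per year: H = 29% × €159 = €46.1100
Optimal lot size Q* = (2 × 80,750 × €29 / €46.11)^½ ≈ 318.70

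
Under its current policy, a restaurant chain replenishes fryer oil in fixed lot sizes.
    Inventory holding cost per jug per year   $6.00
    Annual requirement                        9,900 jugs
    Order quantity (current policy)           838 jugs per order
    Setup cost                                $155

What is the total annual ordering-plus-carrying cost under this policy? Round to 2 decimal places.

Ordering: D/Q × S = 9,900/838 × $155 = $1,831.15
Holding:  Q/2 × H = 838/2 × $6 = $2,514.00
Total = $1,831.15 + $2,514.00 = $4,345.15

$4,345.15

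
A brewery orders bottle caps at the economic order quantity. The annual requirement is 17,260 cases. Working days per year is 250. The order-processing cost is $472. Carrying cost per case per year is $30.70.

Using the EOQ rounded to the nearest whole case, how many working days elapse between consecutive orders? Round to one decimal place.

Q* = √(2·D·S / H) = √(2·17,260·472 / 30.7) = √530,730.9 ≈ 728.51 → Q = 729 cases
T = Q/D × 250 days = 729/17,260 × 250 = 10.559 days

10.6 days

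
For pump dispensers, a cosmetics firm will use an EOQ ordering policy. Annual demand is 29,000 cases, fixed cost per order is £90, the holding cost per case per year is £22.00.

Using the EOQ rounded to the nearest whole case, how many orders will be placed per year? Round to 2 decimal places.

59.55 orders per year

EOQ = √(2DS/H) = √(2 × 29,000 × 90 / 22)
    = √(237,272.73) ≈ 487.11 → Q = 487
Orders per year = D/Q = 29,000 / 487 = 59.548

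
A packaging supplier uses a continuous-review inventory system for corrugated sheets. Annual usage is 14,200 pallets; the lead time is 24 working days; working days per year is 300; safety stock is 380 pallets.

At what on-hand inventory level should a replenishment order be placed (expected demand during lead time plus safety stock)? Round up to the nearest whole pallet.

Daily demand d = 14,200 / 300 = 47.333 pallets/day
Demand during lead time = 47.333 × 24 = 1,136.00
Reorder point = 1,136.00 + 380 = 1,516.00 → round up

1,516 pallets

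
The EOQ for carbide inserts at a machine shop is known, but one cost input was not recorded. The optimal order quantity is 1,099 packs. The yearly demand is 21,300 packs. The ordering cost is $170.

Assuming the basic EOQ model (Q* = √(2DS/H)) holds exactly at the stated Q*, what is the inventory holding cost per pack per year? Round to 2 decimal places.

$6.00

EOQ relation: Q² = 2DS/H, so rearrange for the unknown.
H = 2DS / Q² = 2 × 21,300 × 170 / 1,099² = 5.9960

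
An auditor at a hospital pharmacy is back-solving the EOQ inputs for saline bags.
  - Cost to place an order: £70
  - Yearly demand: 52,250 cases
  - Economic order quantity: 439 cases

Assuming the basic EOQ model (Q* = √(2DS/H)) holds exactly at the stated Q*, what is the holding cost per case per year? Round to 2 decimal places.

£37.96

EOQ relation: Q² = 2DS/H, so rearrange for the unknown.
H = 2DS / Q² = 2 × 52,250 × 70 / 439² = 37.9564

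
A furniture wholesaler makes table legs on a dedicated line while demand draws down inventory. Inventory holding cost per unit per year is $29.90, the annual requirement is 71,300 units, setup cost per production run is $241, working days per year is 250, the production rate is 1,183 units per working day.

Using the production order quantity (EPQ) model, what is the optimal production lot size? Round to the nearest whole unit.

1,231 units

Daily demand d = 71,300/250 = 285.200; p = 1183; 1 − d/p = 0.75892
EPQ = √(2DS / (H(1 − d/p)))
    = √(2 × 71,300 × 241 / (29.9 × 0.75892)) ≈ 1,230.65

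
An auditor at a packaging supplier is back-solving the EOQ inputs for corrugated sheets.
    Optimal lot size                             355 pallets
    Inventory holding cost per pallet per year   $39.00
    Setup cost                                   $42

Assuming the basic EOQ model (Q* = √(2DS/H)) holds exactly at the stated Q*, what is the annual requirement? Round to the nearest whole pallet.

58,512 pallets per year

Since Q* = (2DS/H)^½, squaring gives Q*²·H = 2DS.
D = Q²H / (2S) = 355² × 39 / (2 × 42) = 58,511.61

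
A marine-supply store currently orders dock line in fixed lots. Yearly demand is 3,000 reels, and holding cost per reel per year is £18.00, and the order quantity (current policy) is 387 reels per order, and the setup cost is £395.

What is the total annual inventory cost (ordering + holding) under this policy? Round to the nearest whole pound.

Annual ordering cost = (D/Q)·S = (3,000/387) × 395 = £3,062.02
Annual holding cost  = (Q/2)·H = (387/2) × 18 = £3,483.00
Total = £3,062.02 + £3,483.00 = £6,545.02

£6,545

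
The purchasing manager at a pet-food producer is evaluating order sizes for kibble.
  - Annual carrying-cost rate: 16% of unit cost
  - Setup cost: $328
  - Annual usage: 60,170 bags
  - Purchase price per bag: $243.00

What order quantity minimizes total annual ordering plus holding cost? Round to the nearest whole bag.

H = i·C = 0.16 × $243 = $38.8800 per bag-year
Q* = √(2·D·S / H) = √(2·60,170·328 / 38.88) = √1,015,214.0 ≈ 1,007.58

1,008 bags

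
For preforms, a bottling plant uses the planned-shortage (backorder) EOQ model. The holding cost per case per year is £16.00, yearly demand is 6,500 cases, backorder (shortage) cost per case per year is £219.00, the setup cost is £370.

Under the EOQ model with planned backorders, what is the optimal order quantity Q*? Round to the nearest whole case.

568 cases

Basic EOQ = √(2·6,500·370/16) = 548.293
Backorder adjustment √((H+b)/b) = √((16+219)/219) = 1.0359
Q* = 548.293 × 1.0359 ≈ 567.97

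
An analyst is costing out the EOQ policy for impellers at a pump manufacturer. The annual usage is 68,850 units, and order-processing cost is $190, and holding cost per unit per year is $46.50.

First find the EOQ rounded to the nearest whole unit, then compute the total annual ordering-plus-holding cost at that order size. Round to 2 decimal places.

$34,879.50

Optimal lot size Q* = (2 × 68,850 × $190 / $46.5)^½ ≈ 750.10 → Q = 750 units
Annual ordering cost = (D/Q)·S = (68,850/750) × 190 = $17,442.00
Annual holding cost  = (Q/2)·H = (750/2) × 46.5 = $17,437.50
Total = $17,442.00 + $17,437.50 = $34,879.50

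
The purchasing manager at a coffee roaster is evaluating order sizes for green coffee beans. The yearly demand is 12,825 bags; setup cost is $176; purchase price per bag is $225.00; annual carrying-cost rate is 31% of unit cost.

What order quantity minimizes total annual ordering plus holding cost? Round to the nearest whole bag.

254 bags

H = i·C = 0.31 × $225 = $69.7500 per bag-year
Optimal lot size Q* = (2 × 12,825 × $176 / $69.75)^½ ≈ 254.41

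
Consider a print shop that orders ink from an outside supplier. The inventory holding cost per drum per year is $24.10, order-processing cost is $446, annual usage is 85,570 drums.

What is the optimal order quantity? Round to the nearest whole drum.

1,780 drums

EOQ = √(2DS/H) = √(2 × 85,570 × 446 / 24.1)
    = √(3,167,155.19) ≈ 1,779.65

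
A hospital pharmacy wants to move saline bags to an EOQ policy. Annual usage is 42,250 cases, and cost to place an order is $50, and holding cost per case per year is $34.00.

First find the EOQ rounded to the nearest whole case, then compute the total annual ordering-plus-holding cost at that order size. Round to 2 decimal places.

Optimal lot size Q* = (2 × 42,250 × $50 / $34)^½ ≈ 352.51 → Q = 353 cases
Ordering: D/Q × S = 42,250/353 × $50 = $5,984.42
Holding:  Q/2 × H = 353/2 × $34 = $6,001.00
Total = $5,984.42 + $6,001.00 = $11,985.42

$11,985.42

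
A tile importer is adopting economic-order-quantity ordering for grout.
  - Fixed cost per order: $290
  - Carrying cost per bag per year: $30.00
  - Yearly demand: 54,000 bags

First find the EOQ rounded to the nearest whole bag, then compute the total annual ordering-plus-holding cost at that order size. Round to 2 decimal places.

$30,652.90

2DS/H = 2·54,000·290/30 = 1,044,000.00
EOQ = √1,044,000.00 ≈ 1,021.76 → Q = 1,022 bags
Orders/yr = 54,000/1,022 = 52.838; ordering cost = 52.838 × $290 = $15,322.90
Average inventory = 1,022/2 = 511; holding cost = 511 × $30 = $15,330.00
Total = $15,322.90 + $15,330.00 = $30,652.90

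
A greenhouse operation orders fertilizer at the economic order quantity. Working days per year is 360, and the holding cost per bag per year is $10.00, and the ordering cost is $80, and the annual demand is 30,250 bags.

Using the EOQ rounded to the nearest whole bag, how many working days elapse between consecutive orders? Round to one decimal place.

EOQ = √(2DS/H) = √(2 × 30,250 × 80 / 10)
    = √(484,000.00) ≈ 695.70 → Q = 696 bags
T = Q/D × 360 days = 696/30,250 × 360 = 8.283 days

8.3 days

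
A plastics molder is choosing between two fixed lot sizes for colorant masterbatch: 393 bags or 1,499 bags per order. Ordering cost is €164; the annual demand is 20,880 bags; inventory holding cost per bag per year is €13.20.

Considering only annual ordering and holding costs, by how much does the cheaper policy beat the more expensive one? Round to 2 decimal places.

TC(Q) = (D/Q)S + (Q/2)H
TC(393) = (20,880/393)×164 + (393/2)×13.2 = €11,307.08
TC(1,499) = (20,880/1,499)×164 + (1,499/2)×13.2 = €12,177.80
|ΔTC| = |€11,307.08 − €12,177.80| = €870.72

€870.72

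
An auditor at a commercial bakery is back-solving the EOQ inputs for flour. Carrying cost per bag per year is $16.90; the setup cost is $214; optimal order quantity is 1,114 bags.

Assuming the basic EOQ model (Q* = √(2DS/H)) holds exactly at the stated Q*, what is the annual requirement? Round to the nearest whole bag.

49,002 bags per year

Since Q* = (2DS/H)^½, squaring gives Q*²·H = 2DS.
D = Q²H / (2S) = 1,114² × 16.9 / (2 × 214) = 49,001.94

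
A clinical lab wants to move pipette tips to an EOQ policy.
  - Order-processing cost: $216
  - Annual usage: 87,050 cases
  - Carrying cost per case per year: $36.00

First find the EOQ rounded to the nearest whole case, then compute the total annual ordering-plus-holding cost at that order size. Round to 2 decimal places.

$36,794.04

Optimal lot size Q* = (2 × 87,050 × $216 / $36)^½ ≈ 1,022.06 → Q = 1,022 cases
Annual ordering cost = (D/Q)·S = (87,050/1,022) × 216 = $18,398.04
Annual holding cost  = (Q/2)·H = (1,022/2) × 36 = $18,396.00
Total = $18,398.04 + $18,396.00 = $36,794.04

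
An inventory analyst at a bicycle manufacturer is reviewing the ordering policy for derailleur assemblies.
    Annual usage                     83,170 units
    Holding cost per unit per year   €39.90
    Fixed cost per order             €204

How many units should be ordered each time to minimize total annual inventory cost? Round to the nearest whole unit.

922 units

Q* = √(2·D·S / H) = √(2·83,170·204 / 39.9) = √850,460.2 ≈ 922.20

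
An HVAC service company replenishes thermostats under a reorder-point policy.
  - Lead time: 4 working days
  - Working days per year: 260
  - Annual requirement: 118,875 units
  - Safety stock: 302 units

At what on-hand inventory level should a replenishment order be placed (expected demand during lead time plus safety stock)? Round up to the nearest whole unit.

2,131 units

Daily demand d = 118,875 / 260 = 457.212 units/day
Demand during lead time = 457.212 × 4 = 1,828.85
Reorder point = 1,828.85 + 302 = 2,130.85 → round up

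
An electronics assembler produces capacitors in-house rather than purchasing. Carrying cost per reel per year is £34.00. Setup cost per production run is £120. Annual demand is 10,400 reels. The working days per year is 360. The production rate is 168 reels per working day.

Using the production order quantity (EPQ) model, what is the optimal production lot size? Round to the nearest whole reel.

d = 10,400/360 = 28.8889 reels/day;  effective holding cost H(1 − d/p) = 34·(1 − 28.8889/168) = 28.15344
Q* = √(2DS / H_eff) = √(2·10,400·120 / 28.15344) ≈ 297.75

298 reels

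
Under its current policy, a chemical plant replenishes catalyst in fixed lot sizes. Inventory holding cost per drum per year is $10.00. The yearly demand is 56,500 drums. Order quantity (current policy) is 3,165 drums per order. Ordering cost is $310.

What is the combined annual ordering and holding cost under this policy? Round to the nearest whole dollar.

Orders/yr = 56,500/3,165 = 17.852; ordering cost = 17.852 × $310 = $5,533.97
Average inventory = 3,165/2 = 1582.5; holding cost = 1582.5 × $10 = $15,825.00
Total = $5,533.97 + $15,825.00 = $21,358.97

$21,359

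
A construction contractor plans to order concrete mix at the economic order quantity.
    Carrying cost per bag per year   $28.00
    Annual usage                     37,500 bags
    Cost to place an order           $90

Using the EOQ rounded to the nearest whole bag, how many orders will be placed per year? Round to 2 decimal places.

EOQ = √(2DS/H) = √(2 × 37,500 × 90 / 28)
    = √(241,071.43) ≈ 490.99 → Q = 491
Orders per year = D/Q = 37,500 / 491 = 76.375

76.37 orders per year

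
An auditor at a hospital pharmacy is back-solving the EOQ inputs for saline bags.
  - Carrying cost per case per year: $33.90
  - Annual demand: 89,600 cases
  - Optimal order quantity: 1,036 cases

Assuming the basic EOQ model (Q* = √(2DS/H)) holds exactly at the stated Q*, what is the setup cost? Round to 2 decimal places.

EOQ relation: Q² = 2DS/H, so rearrange for the unknown.
S = Q²H / (2D) = 1,036² × 33.9 / (2 × 89,600) = 203.0398

$203.04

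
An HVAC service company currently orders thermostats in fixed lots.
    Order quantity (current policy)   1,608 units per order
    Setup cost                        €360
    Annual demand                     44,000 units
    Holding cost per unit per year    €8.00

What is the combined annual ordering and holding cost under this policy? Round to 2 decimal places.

€16,282.75

Ordering: D/Q × S = 44,000/1,608 × €360 = €9,850.75
Holding:  Q/2 × H = 1,608/2 × €8 = €6,432.00
Total = €9,850.75 + €6,432.00 = €16,282.75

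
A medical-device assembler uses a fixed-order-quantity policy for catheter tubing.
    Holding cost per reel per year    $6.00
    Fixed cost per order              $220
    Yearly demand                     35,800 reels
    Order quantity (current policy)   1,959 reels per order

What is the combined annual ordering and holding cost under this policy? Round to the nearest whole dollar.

$9,897

Ordering: D/Q × S = 35,800/1,959 × $220 = $4,020.42
Holding:  Q/2 × H = 1,959/2 × $6 = $5,877.00
Total = $4,020.42 + $5,877.00 = $9,897.42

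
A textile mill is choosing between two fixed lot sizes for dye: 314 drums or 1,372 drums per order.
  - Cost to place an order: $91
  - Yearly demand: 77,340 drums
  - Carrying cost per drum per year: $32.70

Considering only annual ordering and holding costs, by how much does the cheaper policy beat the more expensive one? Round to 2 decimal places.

Annual cost at Q: ordering D·S/Q plus holding Q·H/2.
TC(314) = (77,340/314)×91 + (314/2)×32.7 = $27,547.72
TC(1,372) = (77,340/1,372)×91 + (1,372/2)×32.7 = $27,561.89
|ΔTC| = |$27,547.72 − $27,561.89| = $14.17

$14.17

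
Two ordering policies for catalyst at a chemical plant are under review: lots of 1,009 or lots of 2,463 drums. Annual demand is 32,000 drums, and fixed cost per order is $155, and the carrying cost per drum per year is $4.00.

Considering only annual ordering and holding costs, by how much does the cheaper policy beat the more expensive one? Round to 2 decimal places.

TC(Q) = (D/Q)S + (Q/2)H
TC(1,009) = (32,000/1,009)×155 + (1,009/2)×4 = $6,933.76
TC(2,463) = (32,000/2,463)×155 + (2,463/2)×4 = $6,939.80
Cheaper: Q = 1,009.  Difference = $6.05

$6.05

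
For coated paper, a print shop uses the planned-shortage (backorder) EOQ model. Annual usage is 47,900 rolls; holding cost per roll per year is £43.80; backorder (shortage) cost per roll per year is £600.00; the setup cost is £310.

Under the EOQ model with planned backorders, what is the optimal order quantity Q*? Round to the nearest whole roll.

853 rolls

Basic EOQ = √(2·47,900·310/43.8) = 823.430
Backorder adjustment √((H+b)/b) = √((43.8+600)/600) = 1.0359
Q* = 823.430 × 1.0359 ≈ 852.96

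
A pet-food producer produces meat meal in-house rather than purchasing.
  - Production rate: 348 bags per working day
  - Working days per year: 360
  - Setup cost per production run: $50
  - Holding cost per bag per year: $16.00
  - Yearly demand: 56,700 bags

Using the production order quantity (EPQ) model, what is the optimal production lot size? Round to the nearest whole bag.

Daily demand d = 56,700/360 = 157.500; p = 348; 1 − d/p = 0.54741
EPQ = √(2DS / (H(1 − d/p)))
    = √(2 × 56,700 × 50 / (16 × 0.54741)) ≈ 804.59

805 bags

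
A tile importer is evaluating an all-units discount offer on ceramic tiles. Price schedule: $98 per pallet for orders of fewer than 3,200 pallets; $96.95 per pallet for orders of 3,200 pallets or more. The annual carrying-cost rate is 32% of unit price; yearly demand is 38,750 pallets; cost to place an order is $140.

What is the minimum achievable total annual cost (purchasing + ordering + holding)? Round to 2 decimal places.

$3,808,146.21

H₁ = 32%×$98 = $31.3600;  H₂ = 32%×$96.95 = $31.0240
EOQ₁ = √(2×38,750×140/31.3600) = 588.20  (< 3,200, feasible at tier 1)
EOQ₂ = √(2×38,750×140/31.0240) = 591.38  (< 3,200 → use Q = 3,200 at tier-2 price)
TC(tier 1 (EOQ₁), Q≈588.2) = $3,815,946.03
TC(tier 2, Q≈3,200.0) = $3,808,146.21
Minimum at tier 2: $3,808,146.21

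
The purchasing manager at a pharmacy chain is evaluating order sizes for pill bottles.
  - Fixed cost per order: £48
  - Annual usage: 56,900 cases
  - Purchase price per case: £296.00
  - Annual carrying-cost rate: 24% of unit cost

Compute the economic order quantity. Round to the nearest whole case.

H = i·C = 0.24 × £296 = £71.0400 per case-year
Optimal lot size Q* = (2 × 56,900 × £48 / £71.04)^½ ≈ 277.29

277 cases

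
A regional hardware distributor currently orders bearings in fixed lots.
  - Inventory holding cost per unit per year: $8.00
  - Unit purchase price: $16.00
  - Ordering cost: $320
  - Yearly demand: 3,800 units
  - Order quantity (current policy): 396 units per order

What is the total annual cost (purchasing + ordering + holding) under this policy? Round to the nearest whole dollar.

$65,455

Ordering: D/Q × S = 3,800/396 × $320 = $3,070.71
Holding:  Q/2 × H = 396/2 × $8 = $1,584.00
Purchase cost = D·C = 3,800 × 16 = $60,800.00
Total = $3,070.71 + $1,584.00 + $60,800.00 = $65,454.71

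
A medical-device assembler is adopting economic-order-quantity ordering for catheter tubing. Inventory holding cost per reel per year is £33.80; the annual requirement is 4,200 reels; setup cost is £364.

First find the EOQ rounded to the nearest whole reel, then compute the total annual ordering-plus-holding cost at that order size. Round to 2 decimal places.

£10,165.97

Optimal lot size Q* = (2 × 4,200 × £364 / £33.8)^½ ≈ 300.77 → Q = 301 reels
Ordering: D/Q × S = 4,200/301 × £364 = £5,079.07
Holding:  Q/2 × H = 301/2 × £33.8 = £5,086.90
Total = £5,079.07 + £5,086.90 = £10,165.97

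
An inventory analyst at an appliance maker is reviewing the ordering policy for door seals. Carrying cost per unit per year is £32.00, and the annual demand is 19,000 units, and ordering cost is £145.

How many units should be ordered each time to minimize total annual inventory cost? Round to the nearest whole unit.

415 units

Q* = √(2·D·S / H) = √(2·19,000·145 / 32) = √172,187.5 ≈ 414.95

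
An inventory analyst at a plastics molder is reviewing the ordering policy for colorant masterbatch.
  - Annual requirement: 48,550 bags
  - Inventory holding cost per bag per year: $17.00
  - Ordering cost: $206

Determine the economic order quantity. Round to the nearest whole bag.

2DS/H = 2·48,550·206/17 = 1,176,623.53
EOQ = √1,176,623.53 ≈ 1,084.72

1,085 bags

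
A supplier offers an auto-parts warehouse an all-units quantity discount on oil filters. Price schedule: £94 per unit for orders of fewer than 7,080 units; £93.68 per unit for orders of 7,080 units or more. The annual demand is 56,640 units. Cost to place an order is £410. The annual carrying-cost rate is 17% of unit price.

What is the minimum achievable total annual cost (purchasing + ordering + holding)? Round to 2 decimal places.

H₁ = 17%×£94 = £15.9800;  H₂ = 17%×£93.68 = £15.9256
EOQ₁ = √(2×56,640×410/15.9800) = 1,704.83  (< 7,080, feasible at tier 1)
EOQ₂ = √(2×56,640×410/15.9256) = 1,707.74  (< 7,080 → use Q = 7,080 at tier-2 price)
TC(tier 1 (EOQ₁), Q≈1,704.8) = £5,351,403.13
TC(tier 2, Q≈7,080.0) = £5,365,691.82
Minimum at tier 1 (EOQ₁): £5,351,403.13

£5,351,403.13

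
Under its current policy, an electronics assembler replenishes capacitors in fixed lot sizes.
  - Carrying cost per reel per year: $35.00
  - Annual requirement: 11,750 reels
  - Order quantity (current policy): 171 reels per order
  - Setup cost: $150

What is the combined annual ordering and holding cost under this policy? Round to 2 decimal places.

$13,299.52

Ordering: D/Q × S = 11,750/171 × $150 = $10,307.02
Holding:  Q/2 × H = 171/2 × $35 = $2,992.50
Total = $10,307.02 + $2,992.50 = $13,299.52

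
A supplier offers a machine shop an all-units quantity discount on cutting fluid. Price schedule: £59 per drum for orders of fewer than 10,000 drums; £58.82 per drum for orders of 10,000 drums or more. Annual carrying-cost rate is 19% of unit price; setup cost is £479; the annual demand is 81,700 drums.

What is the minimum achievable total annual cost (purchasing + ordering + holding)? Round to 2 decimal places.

H₁ = 19%×£59 = £11.2100;  H₂ = 19%×£58.82 = £11.1758
EOQ₁ = √(2×81,700×479/11.2100) = 2,642.35  (< 10,000, feasible at tier 1)
EOQ₂ = √(2×81,700×479/11.1758) = 2,646.39  (< 10,000 → use Q = 10,000 at tier-2 price)
TC(tier 1 (EOQ₁), Q≈2,642.4) = £4,849,920.79
TC(tier 2, Q≈10,000.0) = £4,865,386.43
Minimum at tier 1 (EOQ₁): £4,849,920.79

£4,849,920.79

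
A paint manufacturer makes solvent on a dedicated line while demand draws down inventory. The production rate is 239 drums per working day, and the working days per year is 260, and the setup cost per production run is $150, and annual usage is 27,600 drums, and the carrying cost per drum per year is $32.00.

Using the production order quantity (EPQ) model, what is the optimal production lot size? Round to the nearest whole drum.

682 drums

Daily demand d = 27,600/260 = 106.154; p = 239; 1 − d/p = 0.55584
EPQ = √(2DS / (H(1 − d/p)))
    = √(2 × 27,600 × 150 / (32 × 0.55584)) ≈ 682.28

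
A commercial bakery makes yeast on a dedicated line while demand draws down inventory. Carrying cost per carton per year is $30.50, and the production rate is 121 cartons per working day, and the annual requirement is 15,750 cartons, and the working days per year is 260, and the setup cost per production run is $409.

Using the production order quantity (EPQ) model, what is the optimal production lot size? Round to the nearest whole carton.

920 cartons

d = 15,750/260 = 60.5769 cartons/day;  effective holding cost H(1 − d/p) = 30.5·(1 − 60.5769/121) = 15.23061
Q* = √(2DS / H_eff) = √(2·15,750·409 / 15.23061) ≈ 919.73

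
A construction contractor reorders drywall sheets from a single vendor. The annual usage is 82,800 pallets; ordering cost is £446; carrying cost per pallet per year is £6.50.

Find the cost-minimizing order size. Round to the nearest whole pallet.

3,371 pallets

2DS/H = 2·82,800·446/6.5 = 11,362,707.69
EOQ = √11,362,707.69 ≈ 3,370.86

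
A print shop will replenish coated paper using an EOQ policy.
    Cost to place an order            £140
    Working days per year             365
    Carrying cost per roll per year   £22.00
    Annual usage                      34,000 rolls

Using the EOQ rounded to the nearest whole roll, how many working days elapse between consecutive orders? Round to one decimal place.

7.1 days

Optimal lot size Q* = (2 × 34,000 × £140 / £22)^½ ≈ 657.82 → Q = 658 rolls
Days between orders = 365 / (D/Q) = 365 / 51.672 ≈ 7.064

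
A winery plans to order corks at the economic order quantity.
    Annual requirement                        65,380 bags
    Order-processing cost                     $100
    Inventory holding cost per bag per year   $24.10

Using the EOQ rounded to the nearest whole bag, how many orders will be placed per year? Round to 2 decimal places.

Optimal lot size Q* = (2 × 65,380 × $100 / $24.1)^½ ≈ 736.60 → Q = 737
Orders per year = D/Q = 65,380 / 737 = 88.711

88.71 orders per year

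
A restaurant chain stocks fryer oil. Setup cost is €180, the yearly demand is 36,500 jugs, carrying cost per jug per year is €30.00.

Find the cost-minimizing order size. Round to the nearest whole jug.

662 jugs

EOQ = √(2DS/H) = √(2 × 36,500 × 180 / 30)
    = √(438,000.00) ≈ 661.82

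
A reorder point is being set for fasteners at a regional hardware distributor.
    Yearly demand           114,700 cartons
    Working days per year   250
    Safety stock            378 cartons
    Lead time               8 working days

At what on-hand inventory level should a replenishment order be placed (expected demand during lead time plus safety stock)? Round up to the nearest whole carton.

Daily demand d = 114,700 / 250 = 458.800 cartons/day
Demand during lead time = 458.800 × 8 = 3,670.40
Reorder point = 3,670.40 + 378 = 4,048.40 → round up

4,049 cartons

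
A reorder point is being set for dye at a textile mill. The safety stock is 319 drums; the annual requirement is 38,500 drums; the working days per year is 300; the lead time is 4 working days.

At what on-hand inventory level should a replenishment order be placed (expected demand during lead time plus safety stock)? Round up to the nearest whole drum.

833 drums

Daily demand d = 38,500 / 300 = 128.333 drums/day
Demand during lead time = 128.333 × 4 = 513.33
Reorder point = 513.33 + 319 = 832.33 → round up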